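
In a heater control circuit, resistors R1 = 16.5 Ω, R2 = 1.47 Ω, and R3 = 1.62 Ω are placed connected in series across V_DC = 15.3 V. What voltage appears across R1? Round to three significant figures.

V ≈ 12.9 V

ΣR = 16.5 + 1.47 + 1.62 = 19.59 Ω.
V = V_DC · R/ΣR = 15.3 × 0.8423 = 12.89 V.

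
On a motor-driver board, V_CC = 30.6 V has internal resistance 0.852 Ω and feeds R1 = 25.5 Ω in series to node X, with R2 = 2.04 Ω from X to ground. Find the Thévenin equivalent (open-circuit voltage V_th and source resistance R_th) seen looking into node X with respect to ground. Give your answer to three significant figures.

R1' = 0.852 + 25.5 = 26.35 Ω (source resistance + R1).
V_th is the unloaded tap voltage: V_CC · R2/(R1'+R2) = 30.6 × 0.07185 = 2.199 V.
With V_CC suppressed (replaced by a short), R_th = R1' ‖ R2 = (26.35 × 2.04)/(26.35 + 2.04) = 1.893 Ω.

V_th ≈ 2.20 V, R_th ≈ 1.89 Ω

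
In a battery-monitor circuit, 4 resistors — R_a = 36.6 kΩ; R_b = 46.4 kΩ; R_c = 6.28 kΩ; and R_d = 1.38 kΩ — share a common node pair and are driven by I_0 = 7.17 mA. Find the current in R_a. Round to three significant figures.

I ≈ 0.210 mA

ΣG = 1/36.6 + 1/46.4 + 1/6.28 + 1/1.38 = 0.9327.
Current divider: I(R_a) = I_0 · G_k/ΣG = 7.17 × (0.02732/0.9327) = 7.17 × 0.02929 = 0.2100 mA.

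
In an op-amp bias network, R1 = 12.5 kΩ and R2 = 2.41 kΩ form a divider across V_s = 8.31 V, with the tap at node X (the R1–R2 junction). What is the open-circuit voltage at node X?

With X open, the divider is unloaded: V_th = 8.31 × 2.41/14.91 = 1.343 V.

V_th ≈ 1.34 V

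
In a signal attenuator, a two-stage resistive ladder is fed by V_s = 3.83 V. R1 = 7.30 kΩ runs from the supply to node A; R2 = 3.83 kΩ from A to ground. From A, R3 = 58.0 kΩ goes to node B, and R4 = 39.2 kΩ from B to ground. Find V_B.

V_B ≈ 0.518 V

The second stage (R3 + R4 = 97.20 kΩ) loads node A in parallel with R2.
Effective lower resistance at A: R2 ‖ 97.20 = 3.685 kΩ.
First divider: V_A = V_s · 3.685/(7.30 + 3.685) = 1.285 V.
V_B = V_A × 0.4033 = 0.5181 V.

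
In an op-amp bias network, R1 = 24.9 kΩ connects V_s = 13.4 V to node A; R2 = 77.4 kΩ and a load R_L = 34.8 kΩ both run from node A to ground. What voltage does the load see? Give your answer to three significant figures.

The load sits in parallel with R2, giving an effective lower resistance R2' = R2·R_L/(R2+R_L) = 24.01 kΩ.
Voltage divider with the loaded lower leg: V_out = 13.4 × 24.01/(24.9 + 24.01) = 13.4 × 0.4909 = 6.578 V.

V_out ≈ 6.58 V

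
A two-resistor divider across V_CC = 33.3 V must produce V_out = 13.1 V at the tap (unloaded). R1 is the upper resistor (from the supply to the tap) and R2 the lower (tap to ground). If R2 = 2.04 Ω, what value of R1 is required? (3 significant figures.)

Required fraction k = V_out/V_CC = 0.3934.
So R1 = R2 · (V_CC/V_out − 1) = 2.04 × (33.3/13.1 − 1) = 2.04 × 1.542 = 3.146 Ω.

R1 ≈ 3.15 Ω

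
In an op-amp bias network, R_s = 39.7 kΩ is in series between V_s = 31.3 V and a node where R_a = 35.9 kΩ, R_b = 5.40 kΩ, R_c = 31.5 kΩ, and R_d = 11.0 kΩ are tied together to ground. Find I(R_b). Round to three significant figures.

I ≈ 0.405 mA

Combine the parallel branches: R_p = (1/35.9 + 1/5.40 + 1/31.5 + 1/11.0)⁻¹ = 2.979 kΩ.
V_A by voltage divider: V_A = 31.3 × 2.979/(39.7 + 2.979) = 2.185 V.
I(R_b) = V_A / R_b = 2.185/5.40 = 0.4046 mA.
(Check via current divider: I_total = 0.7334 mA; share G_k/ΣG = 0.5516 → same result.)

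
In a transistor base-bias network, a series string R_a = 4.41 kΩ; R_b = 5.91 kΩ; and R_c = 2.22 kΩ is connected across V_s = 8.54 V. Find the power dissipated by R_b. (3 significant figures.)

Series current I = V_s/ΣR = 8.54/12.54 = 0.6810 mA.
V(R_b) = I·R = 4.025 V; P = V·I = 4.025 × 0.6810 = 2.741 mW.

P ≈ 2.74 mW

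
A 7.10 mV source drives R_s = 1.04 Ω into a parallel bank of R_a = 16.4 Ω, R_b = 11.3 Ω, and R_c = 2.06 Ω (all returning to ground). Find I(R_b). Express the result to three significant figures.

Equivalent of the parallel group: R_p = 1.575 Ω.
V_A = 7.10 × 1.575/2.615 = 4.276 mV.
I(R_b) = V_A / R_b = 4.276/11.3 = 0.3784 mA.

I ≈ 0.378 mA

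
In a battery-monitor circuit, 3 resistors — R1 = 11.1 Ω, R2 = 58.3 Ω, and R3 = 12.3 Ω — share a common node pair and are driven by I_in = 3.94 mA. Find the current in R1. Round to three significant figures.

Total conductance ΣG = 1/11.1 + 1/58.3 + 1/12.3 = 0.1885 (units of 1/Ω).
R1 takes the fraction G_k/ΣG = 0.09009/0.1885 = 0.4778, so I = 3.94 × 0.4778 = 1.883 mA.

I ≈ 1.88 mA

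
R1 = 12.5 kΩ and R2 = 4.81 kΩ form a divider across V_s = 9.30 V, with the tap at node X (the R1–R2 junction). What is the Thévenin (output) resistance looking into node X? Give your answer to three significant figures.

R_th ≈ 3.47 kΩ

Looking into X with the source shorted: R_th = R1·R2/(R1+R2) = 12.50 × 4.81/17.31 = 3.473 kΩ.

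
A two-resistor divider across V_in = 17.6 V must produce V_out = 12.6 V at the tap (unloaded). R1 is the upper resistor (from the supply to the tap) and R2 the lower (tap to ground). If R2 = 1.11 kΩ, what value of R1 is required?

The divider ratio is R2/(R1+R2) = 12.6/17.6 = 0.7159.
R1 = R2·(1/k − 1) = 1.11 × 0.3968 = 0.4405 kΩ.

R1 ≈ 0.440 kΩ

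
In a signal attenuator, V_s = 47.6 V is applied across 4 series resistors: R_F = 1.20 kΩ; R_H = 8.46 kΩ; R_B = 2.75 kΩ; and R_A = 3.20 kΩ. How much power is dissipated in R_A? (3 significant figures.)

Series current I = V_s/ΣR = 47.6/15.61 = 3.049 mA.
V(R_A) = I·R = 9.758 V; P = V·I = 9.758 × 3.049 = 29.75 mW.

P ≈ 29.8 mW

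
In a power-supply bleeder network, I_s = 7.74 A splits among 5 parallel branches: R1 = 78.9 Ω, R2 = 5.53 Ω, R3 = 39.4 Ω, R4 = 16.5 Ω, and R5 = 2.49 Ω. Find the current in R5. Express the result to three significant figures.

Total conductance ΣG = 1/78.9 + 1/5.53 + 1/39.4 + 1/16.5 + 1/2.49 = 0.6811 (units of 1/Ω).
Current divider: I(R5) = I_s · G_k/ΣG = 7.74 × (0.4016/0.6811) = 7.74 × 0.5896 = 4.564 A.

I ≈ 4.56 A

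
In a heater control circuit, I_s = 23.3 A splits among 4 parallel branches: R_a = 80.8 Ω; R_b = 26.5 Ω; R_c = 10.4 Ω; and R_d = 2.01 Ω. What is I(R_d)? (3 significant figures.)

Total conductance ΣG = 1/80.8 + 1/26.5 + 1/10.4 + 1/2.01 = 0.6438 (units of 1/Ω).
Current divider: I(R_d) = I_s · G_k/ΣG = 23.3 × (0.4975/0.6438) = 23.3 × 0.7728 = 18.01 A.

I ≈ 18.0 A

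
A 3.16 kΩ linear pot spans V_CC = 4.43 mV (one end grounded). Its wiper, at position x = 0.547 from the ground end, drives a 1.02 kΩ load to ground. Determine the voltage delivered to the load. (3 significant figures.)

The pot divides into 1.431 kΩ above the wiper and 1.729 kΩ below.
(x·R_p) ‖ R_L = 0.6415 kΩ.
V_out = 4.43 × 0.6415/(1.431 + 0.6415) = 1.371 mV.
(Unloaded: V_out = x·V_CC = 2.42 mV.)

V_out ≈ 1.37 mV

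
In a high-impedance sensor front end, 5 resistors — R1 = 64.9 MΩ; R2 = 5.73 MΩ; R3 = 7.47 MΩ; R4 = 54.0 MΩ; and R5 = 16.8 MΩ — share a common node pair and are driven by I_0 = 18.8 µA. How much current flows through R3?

Total conductance ΣG = 1/64.9 + 1/5.73 + 1/7.47 + 1/54.0 + 1/16.8 = 0.4018 (units of 1/MΩ).
R3 takes the fraction G_k/ΣG = 0.1339/0.4018 = 0.3331, so I = 18.8 × 0.3331 = 6.263 µA.

I ≈ 6.26 µA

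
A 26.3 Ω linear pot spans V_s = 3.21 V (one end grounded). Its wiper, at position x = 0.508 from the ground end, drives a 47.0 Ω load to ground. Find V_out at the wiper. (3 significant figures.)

V_out ≈ 1.43 V

Split the track: R_lower = x·R_p = 13.36 Ω, R_upper = (1−x)·R_p = 12.94 Ω.
Lower segment in parallel with the load: 13.36 ‖ 47.0 = 10.40 Ω.
Then V_out = V_s · 10.40/(12.94 + 10.40) = 1.431 V.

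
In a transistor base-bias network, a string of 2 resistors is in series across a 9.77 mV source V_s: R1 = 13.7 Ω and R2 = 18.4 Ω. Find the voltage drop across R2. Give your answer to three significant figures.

V ≈ 5.60 mV

Series total: ΣR = 13.7 + 18.4 = 32.10 Ω.
V = V_s · R/ΣR = 9.77 × 0.5732 = 5.600 mV.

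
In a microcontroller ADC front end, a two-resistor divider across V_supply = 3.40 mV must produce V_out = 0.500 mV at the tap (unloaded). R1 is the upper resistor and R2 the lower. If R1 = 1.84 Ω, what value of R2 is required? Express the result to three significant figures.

The divider ratio is R2/(R1+R2) = 0.500/3.40 = 0.1471.
Rearranging, R2 = R1·k/(1−k) = 1.84 × 0.1724 = 0.3172 Ω.

R2 ≈ 0.317 Ω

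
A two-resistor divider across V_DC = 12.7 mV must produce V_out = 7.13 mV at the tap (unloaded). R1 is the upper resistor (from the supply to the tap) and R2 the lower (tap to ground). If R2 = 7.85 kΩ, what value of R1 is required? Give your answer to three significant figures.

R1 ≈ 6.13 kΩ

Required fraction k = V_out/V_DC = 0.5614.
So R1 = R2 · (V_DC/V_out − 1) = 7.85 × (12.7/7.13 − 1) = 7.85 × 0.7812 = 6.132 kΩ.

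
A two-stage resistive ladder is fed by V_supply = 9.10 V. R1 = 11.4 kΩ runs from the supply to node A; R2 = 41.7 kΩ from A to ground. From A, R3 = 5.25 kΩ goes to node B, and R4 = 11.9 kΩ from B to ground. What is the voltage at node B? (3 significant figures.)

Looking into the second stage from A: R3 + R4 = 17.15 kΩ appears in parallel with R2.
Effective lower resistance at A: R2 ‖ 17.15 = 12.15 kΩ.
So V_A = 9.10 × 0.5160 = 4.695 V.
Then the unloaded second divider: V_B = V_A × R4/(R3+R4) = 4.695 × 0.6939 = 3.258 V.

V_B ≈ 3.26 V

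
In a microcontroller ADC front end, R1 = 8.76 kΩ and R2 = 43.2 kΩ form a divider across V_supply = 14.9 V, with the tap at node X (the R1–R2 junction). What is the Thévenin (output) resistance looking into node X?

R_th ≈ 7.28 kΩ

Zeroing V_supply shorts the top of R1 to ground, so R_th = R1 ‖ R2 = 7.283 kΩ.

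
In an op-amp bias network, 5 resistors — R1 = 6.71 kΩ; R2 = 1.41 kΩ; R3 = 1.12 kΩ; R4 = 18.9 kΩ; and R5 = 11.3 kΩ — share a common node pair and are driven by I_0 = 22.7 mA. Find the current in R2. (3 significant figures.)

Total conductance ΣG = 1/6.71 + 1/1.41 + 1/1.12 + 1/18.9 + 1/11.3 = 1.893 (units of 1/kΩ).
By the current-divider rule, I = I_0 · G_k/ΣG = 22.7 × 0.3748 = 8.507 mA.

I ≈ 8.51 mA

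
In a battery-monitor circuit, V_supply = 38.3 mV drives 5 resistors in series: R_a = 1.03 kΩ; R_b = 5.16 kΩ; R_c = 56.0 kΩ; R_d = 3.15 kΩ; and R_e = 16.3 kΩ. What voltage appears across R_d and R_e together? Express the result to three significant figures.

ΣR = 1.03 + 5.16 + 56.0 + 3.15 + 16.3 = 81.64 kΩ.
R_{R_d..R_e} = 3.15 + 16.3 = 19.45 kΩ.
Voltage divider: V = V_supply · (19.45 / 81.64) = 38.3 × 0.2382 = 9.125 mV.

V ≈ 9.12 mV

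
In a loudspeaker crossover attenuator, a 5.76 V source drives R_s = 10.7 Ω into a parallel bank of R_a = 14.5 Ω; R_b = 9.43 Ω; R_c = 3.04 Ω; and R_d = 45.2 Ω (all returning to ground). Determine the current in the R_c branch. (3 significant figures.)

Equivalent of the parallel group: R_p = 1.901 Ω.
V_A by voltage divider: V_A = 5.76 × 1.901/(10.7 + 1.901) = 0.8689 V.
I(R_c) = V_A / R_c = 0.8689/3.04 = 0.2858 A.

I ≈ 0.286 A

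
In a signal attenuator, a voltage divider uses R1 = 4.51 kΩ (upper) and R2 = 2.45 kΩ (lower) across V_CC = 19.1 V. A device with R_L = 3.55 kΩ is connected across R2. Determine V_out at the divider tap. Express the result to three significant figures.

First combine the lower leg with the load: R2 ‖ R_L = 1.450 kΩ.
Then V_out = V_CC · R2'/(R1 + R2') = 19.1 × 1.450/5.960 = 4.646 V.
(Unloaded it would be 6.72 V; the load pulls it down.)

V_out ≈ 4.65 V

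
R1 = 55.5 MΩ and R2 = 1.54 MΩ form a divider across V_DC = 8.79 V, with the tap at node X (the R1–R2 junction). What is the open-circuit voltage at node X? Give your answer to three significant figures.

V_th ≈ 0.237 V

V_th is the unloaded tap voltage: V_DC · R2/(R1+R2) = 8.79 × 0.02700 = 0.2373 V.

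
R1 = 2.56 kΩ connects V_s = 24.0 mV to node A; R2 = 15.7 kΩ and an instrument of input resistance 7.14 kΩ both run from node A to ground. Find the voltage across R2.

First combine the lower leg with the load: R2 ‖ R_L = 4.908 kΩ.
Then V_out = V_s · R2'/(R1 + R2') = 24.0 × 4.908/7.468 = 15.77 mV.

V_out ≈ 15.8 mV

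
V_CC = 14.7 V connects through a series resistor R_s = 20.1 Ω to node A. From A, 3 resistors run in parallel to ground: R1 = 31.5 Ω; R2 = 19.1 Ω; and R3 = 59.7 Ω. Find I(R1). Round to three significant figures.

I ≈ 0.154 A

Equivalent of the parallel group: R_p = 9.915 Ω.
V_A by voltage divider: V_A = 14.7 × 9.915/(20.1 + 9.915) = 4.856 V.
Branch current I = V_A/R1 = 4.856/31.5 = 0.1542 A.
(Check via current divider: I_total = 0.4897 A; share G_k/ΣG = 0.3148 → same result.)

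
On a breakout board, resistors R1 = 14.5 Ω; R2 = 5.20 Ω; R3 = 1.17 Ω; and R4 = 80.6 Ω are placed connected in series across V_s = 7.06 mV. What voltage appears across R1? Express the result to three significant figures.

ΣR = 14.5 + 5.20 + 1.17 + 80.6 = 101.5 Ω.
Voltage divider: V = V_s · (14.50 / 101.5) = 7.06 × 0.1429 = 1.009 mV.

V ≈ 1.01 mV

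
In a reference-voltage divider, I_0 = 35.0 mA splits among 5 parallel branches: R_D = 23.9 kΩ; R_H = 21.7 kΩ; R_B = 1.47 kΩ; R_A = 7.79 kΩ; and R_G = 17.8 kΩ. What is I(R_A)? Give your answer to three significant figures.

I ≈ 4.72 mA

ΣG = 1/23.9 + 1/21.7 + 1/1.47 + 1/7.79 + 1/17.8 = 0.9527.
R_A takes the fraction G_k/ΣG = 0.1284/0.9527 = 0.1347, so I = 35.0 × 0.1347 = 4.716 mA.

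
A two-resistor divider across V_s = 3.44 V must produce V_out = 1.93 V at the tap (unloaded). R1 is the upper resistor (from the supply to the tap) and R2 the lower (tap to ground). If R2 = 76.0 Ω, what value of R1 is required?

R1 ≈ 59.5 Ω

Required fraction k = V_out/V_s = 0.5610.
R1 = R2·(1/k − 1) = 76.0 × 0.7824 = 59.46 Ω.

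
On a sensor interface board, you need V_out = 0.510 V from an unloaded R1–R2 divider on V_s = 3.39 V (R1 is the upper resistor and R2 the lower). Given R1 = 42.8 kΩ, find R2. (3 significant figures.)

R2 ≈ 7.58 kΩ

The divider ratio is R2/(R1+R2) = 0.510/3.39 = 0.1504.
R2 = R1 · 0.1504/(1 − 0.1504) = 7.579 kΩ.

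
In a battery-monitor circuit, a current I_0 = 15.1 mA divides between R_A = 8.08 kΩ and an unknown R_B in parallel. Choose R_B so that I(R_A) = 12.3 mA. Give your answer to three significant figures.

Two-branch current divider: I_A = I_0 · R_B/(R_A + R_B).
12.3/15.1 = R_B/(R_A + R_B) → R_B = R_A · (0.8146)/(1 − 0.8146) = 8.08 × 4.393 = 35.49 kΩ.

R_B ≈ 35.5 kΩ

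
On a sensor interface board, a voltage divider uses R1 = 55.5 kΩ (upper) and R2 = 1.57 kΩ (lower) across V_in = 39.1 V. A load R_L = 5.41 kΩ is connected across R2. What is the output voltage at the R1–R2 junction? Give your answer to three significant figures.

V_out ≈ 0.839 V

R2 ‖ R_L = (1.57 × 5.41)/(1.57 + 5.41) = 1.217 kΩ.
Voltage divider with the loaded lower leg: V_out = 39.1 × 1.217/(55.5 + 1.217) = 39.1 × 0.02146 = 0.8389 V.
(Unloaded it would be 1.08 V; the load pulls it down.)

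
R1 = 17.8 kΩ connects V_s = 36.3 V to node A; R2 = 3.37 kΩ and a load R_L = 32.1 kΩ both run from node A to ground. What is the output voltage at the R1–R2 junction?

R2 ‖ R_L = (3.37 × 32.1)/(3.37 + 32.1) = 3.050 kΩ.
Then V_out = V_s · R2'/(R1 + R2') = 36.3 × 3.050/20.85 = 5.310 V.
(Unloaded it would be 5.78 V; the load pulls it down.)

V_out ≈ 5.31 V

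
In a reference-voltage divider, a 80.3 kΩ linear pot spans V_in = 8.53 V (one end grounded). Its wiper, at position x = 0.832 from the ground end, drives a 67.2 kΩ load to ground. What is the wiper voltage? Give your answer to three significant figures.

V_out ≈ 6.08 V

Split the track: R_lower = x·R_p = 66.81 kΩ, R_upper = (1−x)·R_p = 13.49 kΩ.
(x·R_p) ‖ R_L = 33.50 kΩ.
V_out = 8.53 × 33.50/(13.49 + 33.50) = 6.081 V.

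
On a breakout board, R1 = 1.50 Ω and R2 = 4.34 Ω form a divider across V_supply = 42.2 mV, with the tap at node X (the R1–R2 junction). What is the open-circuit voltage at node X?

V_th ≈ 31.4 mV

With X open, the divider is unloaded: V_th = 42.2 × 4.34/5.840 = 31.36 mV.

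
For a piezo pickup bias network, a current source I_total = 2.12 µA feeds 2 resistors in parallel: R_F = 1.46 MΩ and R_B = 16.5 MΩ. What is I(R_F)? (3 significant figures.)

I ≈ 1.95 µA

With just two branches, the current splits inversely with resistance.
So I = 2.12 × 16.5/17.96 = 1.948 µA.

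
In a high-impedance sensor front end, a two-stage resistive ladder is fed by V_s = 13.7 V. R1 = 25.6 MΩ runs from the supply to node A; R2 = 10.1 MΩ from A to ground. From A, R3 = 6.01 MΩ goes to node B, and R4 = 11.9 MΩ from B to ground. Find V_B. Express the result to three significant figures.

Node A sees R2 in parallel with the series input of stage 2, R3 + R4 = 17.91 MΩ.
Effective lower resistance at A: R2 ‖ 17.91 = 6.458 MΩ.
First divider: V_A = V_s · 6.458/(25.6 + 6.458) = 2.760 V.
V_B = V_A × 0.6644 = 1.834 V.

V_B ≈ 1.83 V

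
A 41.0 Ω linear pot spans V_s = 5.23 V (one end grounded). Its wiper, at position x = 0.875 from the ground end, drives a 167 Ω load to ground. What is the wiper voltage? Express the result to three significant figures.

V_out ≈ 4.46 V

Lower segment x·R_p = 35.88 Ω; upper segment (1−x)·R_p = 5.125 Ω.
Lower segment in parallel with the load: 35.88 ‖ 167 = 29.53 Ω.
V_out = 5.23 × 29.53/(5.125 + 29.53) = 4.457 V.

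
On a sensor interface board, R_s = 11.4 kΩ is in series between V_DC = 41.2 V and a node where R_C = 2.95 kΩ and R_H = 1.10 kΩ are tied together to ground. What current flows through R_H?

Parallel bank: R_p = 1/(1/2.95 + 1/1.10) = 0.8012 kΩ.
Node voltage V_A = V_DC · R_p/(R_s + R_p) = 41.2 × 0.06567 = 2.706 V.
Branch current I = V_A/R_H = 2.706/1.10 = 2.460 mA.

I ≈ 2.46 mA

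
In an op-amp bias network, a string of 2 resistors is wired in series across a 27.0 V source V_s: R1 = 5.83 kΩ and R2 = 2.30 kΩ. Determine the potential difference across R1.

V ≈ 19.4 V

Total series resistance ΣR = 5.83 + 2.30 = 8.130 kΩ.
By the voltage-divider rule, V = 27.0 × 5.830/8.130 = 19.36 V.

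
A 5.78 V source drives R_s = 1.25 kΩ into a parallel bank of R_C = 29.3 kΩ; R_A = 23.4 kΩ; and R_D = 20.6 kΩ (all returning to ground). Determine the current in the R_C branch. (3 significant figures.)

I ≈ 0.171 mA

Combine the parallel branches: R_p = (1/29.3 + 1/23.4 + 1/20.6)⁻¹ = 7.974 kΩ.
V_A = 5.78 × 7.974/9.224 = 4.997 V.
I(R_C) = V_A / R_C = 4.997/29.3 = 0.1705 mA.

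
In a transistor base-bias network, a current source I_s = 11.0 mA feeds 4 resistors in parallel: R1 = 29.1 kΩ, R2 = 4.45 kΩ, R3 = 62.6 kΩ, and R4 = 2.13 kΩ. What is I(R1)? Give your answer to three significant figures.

ΣG = 1/29.1 + 1/4.45 + 1/62.6 + 1/2.13 = 0.7445.
Current divider: I(R1) = I_s · G_k/ΣG = 11.0 × (0.03436/0.7445) = 11.0 × 0.04615 = 0.5077 mA.

I ≈ 0.508 mA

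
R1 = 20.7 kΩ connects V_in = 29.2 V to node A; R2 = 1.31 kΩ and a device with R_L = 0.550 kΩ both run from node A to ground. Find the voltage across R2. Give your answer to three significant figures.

V_out ≈ 0.536 V

R2 ‖ R_L = (1.31 × 0.550)/(1.31 + 0.550) = 0.3874 kΩ.
Voltage divider with the loaded lower leg: V_out = 29.2 × 0.3874/(20.7 + 0.3874) = 29.2 × 0.01837 = 0.5364 V.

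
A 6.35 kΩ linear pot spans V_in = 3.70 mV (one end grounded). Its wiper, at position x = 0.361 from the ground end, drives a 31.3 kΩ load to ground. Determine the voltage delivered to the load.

V_out ≈ 1.28 mV

Lower segment x·R_p = 2.292 kΩ; upper segment (1−x)·R_p = 4.058 kΩ.
(x·R_p) ‖ R_L = 2.136 kΩ.
V_out = 3.70 × 2.136/(4.058 + 2.136) = 1.276 mV.
(Unloaded: V_out = x·V_in = 1.34 mV.)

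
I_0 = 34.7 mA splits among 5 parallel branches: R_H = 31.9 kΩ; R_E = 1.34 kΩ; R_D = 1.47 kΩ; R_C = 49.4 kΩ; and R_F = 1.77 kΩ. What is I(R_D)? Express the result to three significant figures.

ΣG = 1/31.9 + 1/1.34 + 1/1.47 + 1/49.4 + 1/1.77 = 2.043.
By the current-divider rule, I = I_0 · G_k/ΣG = 34.7 × 0.3330 = 11.55 mA.

I ≈ 11.6 mA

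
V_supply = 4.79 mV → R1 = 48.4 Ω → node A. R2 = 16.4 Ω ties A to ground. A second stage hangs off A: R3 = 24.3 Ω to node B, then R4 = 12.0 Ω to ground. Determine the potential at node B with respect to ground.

V_B ≈ 0.300 mV

Node A sees R2 in parallel with the series input of stage 2, R3 + R4 = 36.30 Ω.
Effective lower resistance at A: R2 ‖ 36.30 = 11.30 Ω.
So V_A = 4.79 × 0.1892 = 0.9064 mV.
Stage 2 is unloaded, so V_B = V_A · R4/(R3+R4) = 0.9064 × 12.0/36.30 = 0.2996 mV.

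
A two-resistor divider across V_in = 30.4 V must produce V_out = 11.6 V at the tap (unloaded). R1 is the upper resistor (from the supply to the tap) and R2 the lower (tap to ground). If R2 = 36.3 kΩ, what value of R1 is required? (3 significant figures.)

R1 ≈ 58.8 kΩ

Required fraction k = V_out/V_in = 0.3816.
R1 = R2·(1/k − 1) = 36.3 × 1.621 = 58.83 kΩ.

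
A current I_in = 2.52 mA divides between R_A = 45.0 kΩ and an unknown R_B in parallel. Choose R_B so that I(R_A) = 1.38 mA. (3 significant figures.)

R_B ≈ 54.5 kΩ

The fraction through R_A equals R_B/(R_A+R_B).
With f = 0.5476, R_B = R_A · f/(1−f) = 45.0 × 1.211 = 54.47 kΩ.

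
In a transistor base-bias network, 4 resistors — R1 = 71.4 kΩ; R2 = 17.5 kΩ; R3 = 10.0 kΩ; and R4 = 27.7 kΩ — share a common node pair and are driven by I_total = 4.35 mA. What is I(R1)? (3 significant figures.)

I ≈ 0.294 mA

ΣG = 1/71.4 + 1/17.5 + 1/10.0 + 1/27.7 = 0.2072.
Current divider: I(R1) = I_total · G_k/ΣG = 4.35 × (0.01401/0.2072) = 4.35 × 0.06758 = 0.2940 mA.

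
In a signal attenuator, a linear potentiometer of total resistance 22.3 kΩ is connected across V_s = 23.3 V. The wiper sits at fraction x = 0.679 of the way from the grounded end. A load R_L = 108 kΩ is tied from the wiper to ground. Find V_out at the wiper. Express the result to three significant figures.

V_out ≈ 15.1 V

Split the track: R_lower = x·R_p = 15.14 kΩ, R_upper = (1−x)·R_p = 7.158 kΩ.
R_L loads the lower segment: effective lower R = 13.28 kΩ.
Then V_out = V_s · 13.28/(7.158 + 13.28) = 15.14 V.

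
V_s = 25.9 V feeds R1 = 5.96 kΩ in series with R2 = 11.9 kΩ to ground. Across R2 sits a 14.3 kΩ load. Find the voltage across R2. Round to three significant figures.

V_out ≈ 13.5 V

R2 ‖ R_L = (11.9 × 14.3)/(11.9 + 14.3) = 6.495 kΩ.
Then V_out = V_s · R2'/(R1 + R2') = 25.9 × 6.495/12.46 = 13.51 V.
(Unloaded it would be 17.3 V; the load pulls it down.)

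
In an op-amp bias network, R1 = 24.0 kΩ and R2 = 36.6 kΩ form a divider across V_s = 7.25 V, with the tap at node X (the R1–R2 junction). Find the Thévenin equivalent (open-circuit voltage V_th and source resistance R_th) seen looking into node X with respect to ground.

V_th ≈ 4.38 V, R_th ≈ 14.5 kΩ

V_th is the unloaded tap voltage: V_s · R2/(R1+R2) = 7.25 × 0.6040 = 4.379 V.
Looking into X with the source shorted: R_th = R1·R2/(R1+R2) = 24.00 × 36.6/60.60 = 14.50 kΩ.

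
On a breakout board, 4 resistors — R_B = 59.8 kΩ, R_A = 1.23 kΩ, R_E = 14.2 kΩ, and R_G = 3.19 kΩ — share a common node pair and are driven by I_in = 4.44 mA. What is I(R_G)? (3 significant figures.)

ΣG = 1/59.8 + 1/1.23 + 1/14.2 + 1/3.19 = 1.214.
R_G takes the fraction G_k/ΣG = 0.3135/1.214 = 0.2583, so I = 4.44 × 0.2583 = 1.147 mA.

I ≈ 1.15 mA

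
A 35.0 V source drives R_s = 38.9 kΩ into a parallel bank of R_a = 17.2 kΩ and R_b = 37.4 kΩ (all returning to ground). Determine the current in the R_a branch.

Combine the parallel branches: R_p = (1/17.2 + 1/37.4)⁻¹ = 11.78 kΩ.
V_A by voltage divider: V_A = 35.0 × 11.78/(38.9 + 11.78) = 8.136 V.
I(R_a) = V_A / R_a = 8.136/17.2 = 0.4730 mA.

I ≈ 0.473 mA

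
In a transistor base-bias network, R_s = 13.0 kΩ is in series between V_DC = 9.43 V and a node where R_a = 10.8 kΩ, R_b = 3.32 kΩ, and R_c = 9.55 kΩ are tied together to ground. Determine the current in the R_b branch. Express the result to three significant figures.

Combine the parallel branches: R_p = (1/10.8 + 1/3.32 + 1/9.55)⁻¹ = 2.006 kΩ.
V_A by voltage divider: V_A = 9.43 × 2.006/(13.0 + 2.006) = 1.261 V.
I(R_b) = V_A / R_b = 1.261/3.32 = 0.3797 mA.

I ≈ 0.380 mA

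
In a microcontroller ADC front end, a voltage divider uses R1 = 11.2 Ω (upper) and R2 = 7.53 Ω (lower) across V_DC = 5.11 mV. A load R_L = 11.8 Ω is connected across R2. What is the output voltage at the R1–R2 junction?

V_out ≈ 1.49 mV

R2 ‖ R_L = (7.53 × 11.8)/(7.53 + 11.8) = 4.597 Ω.
Then V_out = V_DC · R2'/(R1 + R2') = 5.11 × 4.597/15.80 = 1.487 mV.
(Unloaded it would be 2.05 mV; the load pulls it down.)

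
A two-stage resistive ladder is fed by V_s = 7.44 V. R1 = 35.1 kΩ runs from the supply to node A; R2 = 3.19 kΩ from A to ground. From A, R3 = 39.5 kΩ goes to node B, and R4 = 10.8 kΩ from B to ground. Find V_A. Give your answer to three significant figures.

Looking into the second stage from A: R3 + R4 = 50.30 kΩ appears in parallel with R2.
Effective lower resistance at A: R2 ‖ 50.30 = 3.000 kΩ.
V_A = 7.44 × 3.000/(35.1 + 3.000) = 0.5858 V.

V_A ≈ 0.586 V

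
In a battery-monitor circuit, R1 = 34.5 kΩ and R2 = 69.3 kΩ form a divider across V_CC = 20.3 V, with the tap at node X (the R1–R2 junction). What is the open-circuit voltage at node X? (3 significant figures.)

With X open, the divider is unloaded: V_th = 20.3 × 69.3/103.8 = 13.55 V.

V_th ≈ 13.6 V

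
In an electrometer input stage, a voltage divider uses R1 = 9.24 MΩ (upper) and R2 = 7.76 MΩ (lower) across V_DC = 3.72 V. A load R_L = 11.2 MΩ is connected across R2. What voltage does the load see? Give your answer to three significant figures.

V_out ≈ 1.23 V

The load sits in parallel with R2, giving an effective lower resistance R2' = R2·R_L/(R2+R_L) = 4.584 MΩ.
Then V_out = V_DC · R2'/(R1 + R2') = 3.72 × 4.584/13.82 = 1.234 V.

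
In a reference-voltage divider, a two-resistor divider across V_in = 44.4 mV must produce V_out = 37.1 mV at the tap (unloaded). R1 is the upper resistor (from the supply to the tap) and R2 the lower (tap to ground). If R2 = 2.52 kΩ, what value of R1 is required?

V_out/V_in = R2/(R1+R2) = 0.8356.
So R1 = R2 · (V_in/V_out − 1) = 2.52 × (44.4/37.1 − 1) = 2.52 × 0.1968 = 0.4958 kΩ.

R1 ≈ 0.496 kΩ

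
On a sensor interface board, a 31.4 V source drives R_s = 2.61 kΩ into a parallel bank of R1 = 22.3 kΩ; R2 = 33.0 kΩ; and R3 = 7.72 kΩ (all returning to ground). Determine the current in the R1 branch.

Equivalent of the parallel group: R_p = 4.886 kΩ.
V_A = 31.4 × 4.886/7.496 = 20.47 V.
I(R1) = V_A / R1 = 20.47/22.3 = 0.9178 mA.

I ≈ 0.918 mA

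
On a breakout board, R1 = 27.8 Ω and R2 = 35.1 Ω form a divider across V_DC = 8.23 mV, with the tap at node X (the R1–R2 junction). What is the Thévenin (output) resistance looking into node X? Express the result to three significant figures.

Looking into X with the source shorted: R_th = R1·R2/(R1+R2) = 27.80 × 35.1/62.90 = 15.51 Ω.

R_th ≈ 15.5 Ω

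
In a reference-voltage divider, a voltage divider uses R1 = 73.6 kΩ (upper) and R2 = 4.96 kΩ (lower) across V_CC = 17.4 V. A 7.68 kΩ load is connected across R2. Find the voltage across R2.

First combine the lower leg with the load: R2 ‖ R_L = 3.014 kΩ.
Voltage divider with the loaded lower leg: V_out = 17.4 × 3.014/(73.6 + 3.014) = 17.4 × 0.03934 = 0.6844 V.
(Unloaded it would be 1.10 V; the load pulls it down.)

V_out ≈ 0.684 V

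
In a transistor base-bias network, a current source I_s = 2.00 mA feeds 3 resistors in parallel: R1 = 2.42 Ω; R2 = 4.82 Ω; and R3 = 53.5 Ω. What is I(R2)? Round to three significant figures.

I ≈ 0.649 mA

Total conductance ΣG = 1/2.42 + 1/4.82 + 1/53.5 = 0.6394 (units of 1/Ω).
Current divider: I(R2) = I_s · G_k/ΣG = 2.00 × (0.2075/0.6394) = 2.00 × 0.3245 = 0.6490 mA.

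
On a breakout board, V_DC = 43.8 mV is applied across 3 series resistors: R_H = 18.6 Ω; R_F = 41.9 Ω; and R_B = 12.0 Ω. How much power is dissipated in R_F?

P ≈ 15.3 µW

The common current is I = 43.8/72.50 = 0.6041 mA.
P = I²R = 0.3650 × 41.9 = 15.29 µW.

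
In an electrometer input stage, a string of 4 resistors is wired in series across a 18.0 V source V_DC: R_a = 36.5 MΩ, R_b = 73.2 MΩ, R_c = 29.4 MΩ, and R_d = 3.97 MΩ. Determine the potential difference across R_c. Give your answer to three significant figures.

V ≈ 3.70 V

Total series resistance ΣR = 36.5 + 73.2 + 29.4 + 3.97 = 143.1 MΩ.
Voltage divider: V = V_DC · (29.40 / 143.1) = 18.0 × 0.2055 = 3.699 V.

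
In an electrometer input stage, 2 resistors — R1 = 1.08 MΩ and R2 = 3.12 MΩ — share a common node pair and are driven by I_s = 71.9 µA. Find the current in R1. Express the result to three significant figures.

For two parallel branches, I_k = I_s · (other R)/(sum of R).
So I = 71.9 × 3.12/4.200 = 53.41 µA.

I ≈ 53.4 µA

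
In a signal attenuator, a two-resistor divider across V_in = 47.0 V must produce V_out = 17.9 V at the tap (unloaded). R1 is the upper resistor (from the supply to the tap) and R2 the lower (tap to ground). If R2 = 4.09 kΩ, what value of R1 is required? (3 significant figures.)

V_out/V_in = R2/(R1+R2) = 0.3809.
R1 = R2·(1/k − 1) = 4.09 × 1.626 = 6.649 kΩ.

R1 ≈ 6.65 kΩ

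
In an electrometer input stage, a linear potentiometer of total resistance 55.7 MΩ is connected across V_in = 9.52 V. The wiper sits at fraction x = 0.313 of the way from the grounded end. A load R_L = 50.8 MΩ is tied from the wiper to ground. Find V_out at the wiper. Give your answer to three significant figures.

V_out ≈ 2.41 V

Split the track: R_lower = x·R_p = 17.43 MΩ, R_upper = (1−x)·R_p = 38.27 MΩ.
Lower segment in parallel with the load: 17.43 ‖ 50.8 = 12.98 MΩ.
Then V_out = V_in · 12.98/(38.27 + 12.98) = 2.411 V.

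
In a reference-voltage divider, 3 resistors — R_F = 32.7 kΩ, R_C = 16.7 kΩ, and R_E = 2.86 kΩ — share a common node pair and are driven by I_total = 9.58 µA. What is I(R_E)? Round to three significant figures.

Total conductance ΣG = 1/32.7 + 1/16.7 + 1/2.86 = 0.4401 (units of 1/kΩ).
By the current-divider rule, I = I_total · G_k/ΣG = 9.58 × 0.7945 = 7.611 µA.

I ≈ 7.61 µA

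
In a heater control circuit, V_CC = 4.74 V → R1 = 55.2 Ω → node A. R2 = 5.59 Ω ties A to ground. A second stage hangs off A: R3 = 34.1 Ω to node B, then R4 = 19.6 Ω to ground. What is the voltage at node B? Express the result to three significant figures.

V_B ≈ 0.145 V

Looking into the second stage from A: R3 + R4 = 53.70 Ω appears in parallel with R2.
R2 ‖ (R3+R4) = 5.063 Ω.
So V_A = 4.74 × 0.08401 = 0.3982 V.
Stage 2 is unloaded, so V_B = V_A · R4/(R3+R4) = 0.3982 × 19.6/53.70 = 0.1453 V.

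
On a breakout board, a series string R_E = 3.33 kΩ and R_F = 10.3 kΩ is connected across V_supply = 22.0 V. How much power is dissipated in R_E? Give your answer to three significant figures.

ΣR = 13.63 kΩ → I = 22.0/13.63 = 1.614 mA.
V(R_E) = I·R = 5.375 V; P = V·I = 5.375 × 1.614 = 8.676 mW.

P ≈ 8.68 mW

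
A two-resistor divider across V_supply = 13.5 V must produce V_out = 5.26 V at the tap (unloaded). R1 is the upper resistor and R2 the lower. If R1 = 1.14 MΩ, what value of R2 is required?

The divider ratio is R2/(R1+R2) = 5.26/13.5 = 0.3896.
So R2 = R1 · V_out/(V_supply − V_out) = 1.14 × 5.26/(13.5 − 5.26) = 1.14 × 0.6383 = 0.7277 MΩ.

R2 ≈ 0.728 MΩ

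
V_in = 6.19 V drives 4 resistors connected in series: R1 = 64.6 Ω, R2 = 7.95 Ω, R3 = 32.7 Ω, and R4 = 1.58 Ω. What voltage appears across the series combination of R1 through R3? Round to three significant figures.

V ≈ 6.10 V

ΣR = 64.6 + 7.95 + 32.7 + 1.58 = 106.8 Ω.
R_{R1..R3} = 64.6 + 7.95 + 32.7 = 105.2 Ω.
V = V_in · R/ΣR = 6.19 × 0.9852 = 6.098 V.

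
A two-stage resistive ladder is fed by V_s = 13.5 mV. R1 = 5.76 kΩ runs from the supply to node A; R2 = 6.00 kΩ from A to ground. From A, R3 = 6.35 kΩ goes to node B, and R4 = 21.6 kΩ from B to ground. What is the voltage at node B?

V_B ≈ 4.82 mV

Looking into the second stage from A: R3 + R4 = 27.95 kΩ appears in parallel with R2.
R2 ‖ (R3+R4) = 4.940 kΩ.
First divider: V_A = V_s · 4.940/(5.76 + 4.940) = 6.232 mV.
Stage 2 is unloaded, so V_B = V_A · R4/(R3+R4) = 6.232 × 21.6/27.95 = 4.816 mV.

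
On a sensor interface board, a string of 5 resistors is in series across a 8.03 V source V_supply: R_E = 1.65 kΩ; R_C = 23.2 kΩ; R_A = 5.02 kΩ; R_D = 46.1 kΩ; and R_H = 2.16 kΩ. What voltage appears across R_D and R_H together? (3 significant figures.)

Total series resistance ΣR = 1.65 + 23.2 + 5.02 + 46.1 + 2.16 = 78.13 kΩ.
R_{R_D..R_H} = 46.1 + 2.16 = 48.26 kΩ.
V = V_supply · R/ΣR = 8.03 × 0.6177 = 4.960 V.

V ≈ 4.96 V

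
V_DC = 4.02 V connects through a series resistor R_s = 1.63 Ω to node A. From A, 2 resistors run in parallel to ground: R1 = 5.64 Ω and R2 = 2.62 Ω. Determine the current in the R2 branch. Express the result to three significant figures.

Combine the parallel branches: R_p = (1/5.64 + 1/2.62)⁻¹ = 1.789 Ω.
Node voltage V_A = V_DC · R_p/(R_s + R_p) = 4.02 × 0.5232 = 2.103 V.
Branch current I = V_A/R2 = 2.103/2.62 = 0.8028 A.

I ≈ 0.803 A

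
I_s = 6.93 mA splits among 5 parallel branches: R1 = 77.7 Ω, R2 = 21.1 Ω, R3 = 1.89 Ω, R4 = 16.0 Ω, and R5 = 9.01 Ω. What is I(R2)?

Conductances: ΣG = 1/77.7 + 1/21.1 + 1/1.89 + 1/16.0 + 1/9.01 = 0.7629 (1/Ω).
By the current-divider rule, I = I_s · G_k/ΣG = 6.93 × 0.06213 = 0.4305 mA.

I ≈ 0.431 mA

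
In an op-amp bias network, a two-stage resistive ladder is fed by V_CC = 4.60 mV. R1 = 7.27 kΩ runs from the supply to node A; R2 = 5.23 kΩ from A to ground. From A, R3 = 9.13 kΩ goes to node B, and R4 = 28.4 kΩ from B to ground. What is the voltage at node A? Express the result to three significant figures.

Looking into the second stage from A: R3 + R4 = 37.53 kΩ appears in parallel with R2.
Effective lower resistance at A: R2 ‖ 37.53 = 4.590 kΩ.
So V_A = 4.60 × 0.3870 = 1.780 mV.

V_A ≈ 1.78 mV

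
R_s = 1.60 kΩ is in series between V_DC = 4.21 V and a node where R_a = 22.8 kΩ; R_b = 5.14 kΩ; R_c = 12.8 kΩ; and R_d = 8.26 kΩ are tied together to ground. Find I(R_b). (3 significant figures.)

I ≈ 0.482 mA

Parallel bank: R_p = 1/(1/22.8 + 1/5.14 + 1/12.8 + 1/8.26) = 2.285 kΩ.
Node voltage V_A = V_DC · R_p/(R_s + R_p) = 4.21 × 0.5882 = 2.476 V.
I(R_b) = V_A / R_b = 2.476/5.14 = 0.4818 mA.
(Check via current divider: I_total = 1.084 mA; share G_k/ΣG = 0.4446 → same result.)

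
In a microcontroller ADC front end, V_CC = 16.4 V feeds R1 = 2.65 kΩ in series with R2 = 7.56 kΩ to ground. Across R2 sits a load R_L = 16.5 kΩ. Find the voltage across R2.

V_out ≈ 10.9 V

The load sits in parallel with R2, giving an effective lower resistance R2' = R2·R_L/(R2+R_L) = 5.185 kΩ.
Then V_out = V_CC · R2'/(R1 + R2') = 16.4 × 5.185/7.835 = 10.85 V.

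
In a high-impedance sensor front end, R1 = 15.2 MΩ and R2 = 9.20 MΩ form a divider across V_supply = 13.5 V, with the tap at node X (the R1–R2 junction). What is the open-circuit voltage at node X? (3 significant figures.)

V_th is the unloaded tap voltage: V_supply · R2/(R1+R2) = 13.5 × 0.3770 = 5.090 V.

V_th ≈ 5.09 V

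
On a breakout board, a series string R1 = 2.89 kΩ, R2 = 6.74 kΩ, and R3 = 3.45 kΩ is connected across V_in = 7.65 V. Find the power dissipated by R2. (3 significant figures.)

P ≈ 2.31 mW

ΣR = 13.08 kΩ → I = 7.65/13.08 = 0.5849 mA.
P(R2) = I²·R2 = (0.5849)² × 6.74 = 2.306 mW.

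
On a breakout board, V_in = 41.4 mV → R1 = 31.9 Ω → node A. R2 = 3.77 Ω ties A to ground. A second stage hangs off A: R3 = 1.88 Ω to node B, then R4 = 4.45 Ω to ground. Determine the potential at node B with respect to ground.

V_B ≈ 2.01 mV

Looking into the second stage from A: R3 + R4 = 6.330 Ω appears in parallel with R2.
Effective lower resistance at A: R2 ‖ 6.330 = 2.363 Ω.
First divider: V_A = V_in · 2.363/(31.9 + 2.363) = 2.855 mV.
Stage 2 is unloaded, so V_B = V_A · R4/(R3+R4) = 2.855 × 4.45/6.330 = 2.007 mV.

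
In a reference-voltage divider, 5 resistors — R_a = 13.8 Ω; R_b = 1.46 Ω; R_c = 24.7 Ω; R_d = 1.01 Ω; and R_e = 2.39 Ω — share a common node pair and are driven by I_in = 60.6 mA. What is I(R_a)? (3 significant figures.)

Conductances: ΣG = 1/13.8 + 1/1.46 + 1/24.7 + 1/1.01 + 1/2.39 = 2.206 (1/Ω).
Current divider: I(R_a) = I_in · G_k/ΣG = 60.6 × (0.07246/2.206) = 60.6 × 0.03284 = 1.990 mA.

I ≈ 1.99 mA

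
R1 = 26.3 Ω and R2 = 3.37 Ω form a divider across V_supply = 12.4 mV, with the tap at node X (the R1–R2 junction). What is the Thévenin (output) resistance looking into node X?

Zeroing V_supply shorts the top of R1 to ground, so R_th = R1 ‖ R2 = 2.987 Ω.

R_th ≈ 2.99 Ω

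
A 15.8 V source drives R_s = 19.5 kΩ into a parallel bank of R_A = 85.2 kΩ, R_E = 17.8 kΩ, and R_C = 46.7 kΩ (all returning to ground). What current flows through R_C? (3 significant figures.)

I ≈ 0.123 mA

Parallel bank: R_p = 1/(1/85.2 + 1/17.8 + 1/46.7) = 11.19 kΩ.
V_A = 15.8 × 11.19/30.69 = 5.762 V.
I(R_C) = V_A / R_C = 5.762/46.7 = 0.1234 mA.
(Check via current divider: I_total = 0.5148 mA; share G_k/ΣG = 0.2397 → same result.)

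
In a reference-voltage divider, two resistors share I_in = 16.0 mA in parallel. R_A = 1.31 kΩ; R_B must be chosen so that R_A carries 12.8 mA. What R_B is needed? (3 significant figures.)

Two-branch current divider: I_A = I_in · R_B/(R_A + R_B).
With f = 0.8000, R_B = R_A · f/(1−f) = 1.31 × 4.000 = 5.240 kΩ.

R_B ≈ 5.24 kΩ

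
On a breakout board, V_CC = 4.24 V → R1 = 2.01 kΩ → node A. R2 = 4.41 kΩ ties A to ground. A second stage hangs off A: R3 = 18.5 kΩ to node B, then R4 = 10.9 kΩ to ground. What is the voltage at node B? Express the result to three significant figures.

V_B ≈ 1.03 V

Looking into the second stage from A: R3 + R4 = 29.40 kΩ appears in parallel with R2.
Effective lower resistance at A: R2 ‖ 29.40 = 3.835 kΩ.
First divider: V_A = V_CC · 3.835/(2.01 + 3.835) = 2.782 V.
Then the unloaded second divider: V_B = V_A × R4/(R3+R4) = 2.782 × 0.3707 = 1.031 V.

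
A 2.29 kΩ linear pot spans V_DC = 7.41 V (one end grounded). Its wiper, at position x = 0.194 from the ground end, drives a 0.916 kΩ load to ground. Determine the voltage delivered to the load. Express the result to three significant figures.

V_out ≈ 1.03 V

Lower segment x·R_p = 0.4443 kΩ; upper segment (1−x)·R_p = 1.846 kΩ.
(x·R_p) ‖ R_L = 0.2992 kΩ.
Then V_out = V_DC · 0.2992/(1.846 + 0.2992) = 1.034 V.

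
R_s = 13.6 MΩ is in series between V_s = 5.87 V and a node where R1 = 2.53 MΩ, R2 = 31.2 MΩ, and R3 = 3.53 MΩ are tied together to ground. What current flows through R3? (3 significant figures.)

Equivalent of the parallel group: R_p = 1.407 MΩ.
Node voltage V_A = V_s · R_p/(R_s + R_p) = 5.87 × 0.09377 = 0.5504 V.
I(R3) = V_A / R3 = 0.5504/3.53 = 0.1559 µA.

I ≈ 0.156 µA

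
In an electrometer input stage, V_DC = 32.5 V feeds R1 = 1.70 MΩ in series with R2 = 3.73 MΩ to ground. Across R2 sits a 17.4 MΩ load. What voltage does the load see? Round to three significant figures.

R2 ‖ R_L = (3.73 × 17.4)/(3.73 + 17.4) = 3.072 MΩ.
Now apply the divider: V_out = 32.5 × 0.6437 = 20.92 V.

V_out ≈ 20.9 V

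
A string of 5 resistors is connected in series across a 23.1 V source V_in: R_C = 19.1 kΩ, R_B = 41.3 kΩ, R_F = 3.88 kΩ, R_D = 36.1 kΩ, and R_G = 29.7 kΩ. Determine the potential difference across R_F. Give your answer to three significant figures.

Series total: ΣR = 19.1 + 41.3 + 3.88 + 36.1 + 29.7 = 130.1 kΩ.
Voltage divider: V = V_in · (3.880 / 130.1) = 23.1 × 0.02983 = 0.6890 V.

V ≈ 0.689 V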